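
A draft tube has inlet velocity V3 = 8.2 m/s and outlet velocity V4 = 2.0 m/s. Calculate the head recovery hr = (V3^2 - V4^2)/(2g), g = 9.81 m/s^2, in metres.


hr = (8.2^2 - 2.0^2) / (2*9.81) = 3.2232 m


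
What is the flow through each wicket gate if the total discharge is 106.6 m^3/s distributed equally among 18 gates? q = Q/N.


q = 106.6 / 18 = 5.9222 m^3/s


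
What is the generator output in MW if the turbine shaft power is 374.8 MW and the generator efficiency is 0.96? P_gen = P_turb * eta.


P_gen = 374.8 * 0.96 = 359.8080 MW


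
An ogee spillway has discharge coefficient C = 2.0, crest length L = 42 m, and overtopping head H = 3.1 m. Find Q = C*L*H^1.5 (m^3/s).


Q = 2.0 * 42 * 3.1^1.5 = 458.4815 m^3/s


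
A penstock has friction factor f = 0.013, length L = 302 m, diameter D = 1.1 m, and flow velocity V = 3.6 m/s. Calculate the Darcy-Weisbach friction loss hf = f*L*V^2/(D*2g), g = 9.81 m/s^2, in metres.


hf = 0.013 * 302 * 3.6^2 / (1.1 * 2 * 9.81) = 2.3576 m


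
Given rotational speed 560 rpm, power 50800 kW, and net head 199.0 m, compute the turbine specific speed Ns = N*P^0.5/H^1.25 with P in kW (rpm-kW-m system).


Ns = 560 * 50800^0.5 / 199.0^1.25 = 168.8704


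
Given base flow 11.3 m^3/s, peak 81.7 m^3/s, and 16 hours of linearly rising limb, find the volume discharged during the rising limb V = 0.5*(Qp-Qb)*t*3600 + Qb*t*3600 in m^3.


V = 0.5*(81.7 - 11.3)*16*3600 + 11.3*16*3600 = 2.6784e+06 m^3


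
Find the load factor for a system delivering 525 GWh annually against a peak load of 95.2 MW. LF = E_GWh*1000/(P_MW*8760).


LF = 525 * 1000 / (95.2 * 8760) = 0.6295


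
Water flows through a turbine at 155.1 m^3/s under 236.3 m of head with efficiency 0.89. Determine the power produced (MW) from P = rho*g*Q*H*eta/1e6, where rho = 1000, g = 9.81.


P = 1000 * 9.81 * 155.1 * 236.3 * 0.89 / 1e6 = 319.9886 MW


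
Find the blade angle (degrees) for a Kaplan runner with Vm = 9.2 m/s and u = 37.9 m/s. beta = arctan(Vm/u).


beta = arctan(9.2 / 37.9) = 13.6443 degrees


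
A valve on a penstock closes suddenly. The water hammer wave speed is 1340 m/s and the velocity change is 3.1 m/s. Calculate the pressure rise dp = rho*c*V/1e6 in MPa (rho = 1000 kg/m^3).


dp = 1000 * 1340 * 3.1 / 1e6 = 4.1540 MPa


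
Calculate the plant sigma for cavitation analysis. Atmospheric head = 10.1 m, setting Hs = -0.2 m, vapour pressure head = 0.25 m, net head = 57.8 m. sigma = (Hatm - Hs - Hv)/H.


sigma = (10.1 - (-0.2) - 0.25) / 57.8 = 0.1739


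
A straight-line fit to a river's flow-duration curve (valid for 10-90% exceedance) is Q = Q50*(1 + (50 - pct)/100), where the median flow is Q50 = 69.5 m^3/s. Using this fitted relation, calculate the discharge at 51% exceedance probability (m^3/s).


Q = 69.5 * (1 + (50 - 51)/100) = 68.8050 m^3/s


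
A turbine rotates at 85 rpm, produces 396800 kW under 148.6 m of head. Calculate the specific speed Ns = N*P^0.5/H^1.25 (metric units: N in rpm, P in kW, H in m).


Ns = 85 * 396800^0.5 / 148.6^1.25 = 103.2004


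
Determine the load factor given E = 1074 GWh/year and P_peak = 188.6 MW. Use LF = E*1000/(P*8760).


LF = 1074 * 1000 / (188.6 * 8760) = 0.6501


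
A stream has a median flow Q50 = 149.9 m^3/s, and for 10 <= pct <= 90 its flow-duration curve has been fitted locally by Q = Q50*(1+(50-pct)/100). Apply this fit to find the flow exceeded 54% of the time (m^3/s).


Q = 149.9 * (1 + (50 - 54)/100) = 143.9040 m^3/s


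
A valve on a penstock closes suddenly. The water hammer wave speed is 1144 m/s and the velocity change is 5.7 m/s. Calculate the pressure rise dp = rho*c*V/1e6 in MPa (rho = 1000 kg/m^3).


dp = 1000 * 1144 * 5.7 / 1e6 = 6.5208 MPa


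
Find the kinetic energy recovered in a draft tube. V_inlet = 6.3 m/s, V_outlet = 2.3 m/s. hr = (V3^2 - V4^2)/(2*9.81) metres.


hr = (6.3^2 - 2.3^2) / (2*9.81) = 1.7533 m


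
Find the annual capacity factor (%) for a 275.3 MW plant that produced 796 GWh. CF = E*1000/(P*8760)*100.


CF = 796 * 1000 / (275.3 * 8760) * 100 = 33.0067 %


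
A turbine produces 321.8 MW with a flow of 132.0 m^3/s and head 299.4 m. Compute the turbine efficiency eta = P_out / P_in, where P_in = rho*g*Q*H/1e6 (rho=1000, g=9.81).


P_in = 1000 * 9.81 * 132.0 * 299.4 / 1e6 = 387.6990 MW
eta = 321.8 / 387.6990 = 0.8300


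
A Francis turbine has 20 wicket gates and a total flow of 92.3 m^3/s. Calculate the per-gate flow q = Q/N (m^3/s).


q = 92.3 / 20 = 4.6150 m^3/s


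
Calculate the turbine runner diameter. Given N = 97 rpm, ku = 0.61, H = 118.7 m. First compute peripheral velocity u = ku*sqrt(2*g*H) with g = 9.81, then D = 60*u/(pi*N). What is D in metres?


u = 0.61 * sqrt(2*9.81*118.7) = 29.4378 m/s
D = 60 * 29.4378 / (pi * 97) = 5.7961 m


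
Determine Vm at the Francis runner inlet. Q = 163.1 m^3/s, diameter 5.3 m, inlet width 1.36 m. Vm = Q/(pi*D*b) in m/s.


Vm = 163.1 / (pi * 5.3 * 1.36) = 7.2026 m/s


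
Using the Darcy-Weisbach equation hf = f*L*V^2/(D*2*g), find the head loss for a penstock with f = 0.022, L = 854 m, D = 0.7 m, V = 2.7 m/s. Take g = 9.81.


hf = 0.022 * 854 * 2.7^2 / (0.7 * 2 * 9.81) = 9.9727 m


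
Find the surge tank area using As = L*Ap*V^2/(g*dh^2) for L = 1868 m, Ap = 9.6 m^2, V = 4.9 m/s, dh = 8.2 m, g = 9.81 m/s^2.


As = 1868 * 9.6 * 4.9^2 / (9.81 * 8.2^2) = 652.7450 m^2


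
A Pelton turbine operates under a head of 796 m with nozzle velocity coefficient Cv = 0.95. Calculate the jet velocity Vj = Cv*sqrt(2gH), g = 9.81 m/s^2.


Vj = 0.95 * sqrt(2*9.81*796) = 118.7216 m/s


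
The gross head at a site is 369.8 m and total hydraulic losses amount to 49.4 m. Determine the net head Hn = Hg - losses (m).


Hn = 369.8 - 49.4 = 320.4000 m


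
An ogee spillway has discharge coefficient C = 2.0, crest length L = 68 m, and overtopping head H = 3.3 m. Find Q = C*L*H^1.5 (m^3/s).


Q = 2.0 * 68 * 3.3^1.5 = 815.2857 m^3/s


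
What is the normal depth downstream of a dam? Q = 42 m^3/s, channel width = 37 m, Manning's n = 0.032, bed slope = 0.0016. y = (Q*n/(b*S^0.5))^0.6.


y = (42 * 0.032 / (37 * 0.0016^0.5))^0.6 = 0.9438 m


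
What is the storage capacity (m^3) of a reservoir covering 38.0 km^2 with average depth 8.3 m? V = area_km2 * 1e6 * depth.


V = 38.0 * 1e6 * 8.3 = 3.1540e+08 m^3


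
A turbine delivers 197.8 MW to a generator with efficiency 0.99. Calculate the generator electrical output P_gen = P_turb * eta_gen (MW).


P_gen = 197.8 * 0.99 = 195.8220 MW


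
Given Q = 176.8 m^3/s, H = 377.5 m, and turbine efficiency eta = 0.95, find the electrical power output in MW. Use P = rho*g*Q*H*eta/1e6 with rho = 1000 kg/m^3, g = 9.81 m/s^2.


P = 1000 * 9.81 * 176.8 * 377.5 * 0.95 / 1e6 = 622.0021 MW


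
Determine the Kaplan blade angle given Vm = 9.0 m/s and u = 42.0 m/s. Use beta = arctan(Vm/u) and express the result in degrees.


beta = arctan(9.0 / 42.0) = 12.0948 degrees


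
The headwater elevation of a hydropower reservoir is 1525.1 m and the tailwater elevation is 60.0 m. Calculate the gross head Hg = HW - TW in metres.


Hg = 1525.1 - 60.0 = 1465.1000 m


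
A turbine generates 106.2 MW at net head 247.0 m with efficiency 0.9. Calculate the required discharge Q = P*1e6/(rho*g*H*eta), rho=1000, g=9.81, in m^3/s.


Q = 106.2 * 1e6 / (1000 * 9.81 * 247.0 * 0.9) = 48.6986 m^3/s


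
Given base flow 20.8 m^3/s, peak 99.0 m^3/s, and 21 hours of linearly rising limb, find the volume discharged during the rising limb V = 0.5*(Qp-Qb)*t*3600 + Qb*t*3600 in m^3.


V = 0.5*(99.0 - 20.8)*21*3600 + 20.8*21*3600 = 4.5284e+06 m^3


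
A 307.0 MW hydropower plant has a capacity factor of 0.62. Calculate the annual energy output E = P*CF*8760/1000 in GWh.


E = 307.0 * 0.62 * 8760 / 1000 = 1667.3784 GWh


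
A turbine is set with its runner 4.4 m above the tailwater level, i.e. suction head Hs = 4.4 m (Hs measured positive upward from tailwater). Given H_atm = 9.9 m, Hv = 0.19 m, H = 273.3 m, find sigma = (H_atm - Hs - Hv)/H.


sigma = (9.9 - 4.4 - 0.19) / 273.3 = 0.0194


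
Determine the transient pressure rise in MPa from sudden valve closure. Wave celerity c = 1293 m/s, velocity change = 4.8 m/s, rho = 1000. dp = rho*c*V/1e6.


dp = 1000 * 1293 * 4.8 / 1e6 = 6.2064 MPa


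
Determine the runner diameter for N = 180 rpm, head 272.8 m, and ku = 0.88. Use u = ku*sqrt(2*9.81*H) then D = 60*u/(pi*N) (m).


u = 0.88 * sqrt(2*9.81*272.8) = 64.3805 m/s
D = 60 * 64.3805 / (pi * 180) = 6.8310 m


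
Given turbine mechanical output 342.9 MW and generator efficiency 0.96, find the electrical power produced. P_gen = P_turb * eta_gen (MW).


P_gen = 342.9 * 0.96 = 329.1840 MW


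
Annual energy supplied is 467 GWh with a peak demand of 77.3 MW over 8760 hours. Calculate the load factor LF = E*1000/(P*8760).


LF = 467 * 1000 / (77.3 * 8760) = 0.6897


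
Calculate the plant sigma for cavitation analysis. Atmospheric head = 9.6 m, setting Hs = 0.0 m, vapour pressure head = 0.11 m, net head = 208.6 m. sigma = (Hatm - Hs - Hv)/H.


sigma = (9.6 - 0.0 - 0.11) / 208.6 = 0.0455


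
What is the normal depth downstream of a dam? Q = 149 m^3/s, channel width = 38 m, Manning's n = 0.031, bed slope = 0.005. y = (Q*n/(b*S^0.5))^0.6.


y = (149 * 0.031 / (38 * 0.005^0.5))^0.6 = 1.3841 m


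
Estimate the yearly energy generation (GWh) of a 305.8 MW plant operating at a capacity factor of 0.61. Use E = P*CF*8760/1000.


E = 305.8 * 0.61 * 8760 / 1000 = 1634.0729 GWh


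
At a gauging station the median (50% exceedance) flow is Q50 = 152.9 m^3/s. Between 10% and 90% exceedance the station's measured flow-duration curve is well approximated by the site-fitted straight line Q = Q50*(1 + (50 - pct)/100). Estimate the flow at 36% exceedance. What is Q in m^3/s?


Q = 152.9 * (1 + (50 - 36)/100) = 174.3060 m^3/s


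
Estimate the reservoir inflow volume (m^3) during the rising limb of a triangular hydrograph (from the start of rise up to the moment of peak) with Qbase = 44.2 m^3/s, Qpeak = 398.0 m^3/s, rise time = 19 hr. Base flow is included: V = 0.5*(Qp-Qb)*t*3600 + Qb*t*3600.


V = 0.5*(398.0 - 44.2)*19*3600 + 44.2*19*3600 = 1.5123e+07 m^3


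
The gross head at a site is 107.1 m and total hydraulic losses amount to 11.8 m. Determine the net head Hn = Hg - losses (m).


Hn = 107.1 - 11.8 = 95.3000 m


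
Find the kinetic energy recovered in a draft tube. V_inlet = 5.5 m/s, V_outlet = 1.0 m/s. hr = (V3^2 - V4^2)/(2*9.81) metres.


hr = (5.5^2 - 1.0^2) / (2*9.81) = 1.4908 m


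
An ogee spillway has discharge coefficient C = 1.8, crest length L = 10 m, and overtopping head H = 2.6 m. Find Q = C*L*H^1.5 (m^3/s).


Q = 1.8 * 10 * 2.6^1.5 = 75.4627 m^3/s


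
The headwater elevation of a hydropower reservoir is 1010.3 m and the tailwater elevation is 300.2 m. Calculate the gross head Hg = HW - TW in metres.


Hg = 1010.3 - 300.2 = 710.1000 m


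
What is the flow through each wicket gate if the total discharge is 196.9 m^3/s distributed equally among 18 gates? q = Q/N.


q = 196.9 / 18 = 10.9389 m^3/s


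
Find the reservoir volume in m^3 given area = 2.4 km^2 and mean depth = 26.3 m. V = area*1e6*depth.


V = 2.4 * 1e6 * 26.3 = 6.3120e+07 m^3


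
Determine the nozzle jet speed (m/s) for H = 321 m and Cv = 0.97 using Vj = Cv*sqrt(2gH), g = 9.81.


Vj = 0.97 * sqrt(2*9.81*321) = 76.9793 m/s


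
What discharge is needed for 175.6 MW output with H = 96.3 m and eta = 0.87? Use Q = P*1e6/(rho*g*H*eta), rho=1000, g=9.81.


Q = 175.6 * 1e6 / (1000 * 9.81 * 96.3 * 0.87) = 213.6535 m^3/s


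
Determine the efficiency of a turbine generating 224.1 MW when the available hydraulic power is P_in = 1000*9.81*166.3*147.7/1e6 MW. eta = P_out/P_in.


P_in = 1000 * 9.81 * 166.3 * 147.7 / 1e6 = 240.9582 MW
eta = 224.1 / 240.9582 = 0.9300


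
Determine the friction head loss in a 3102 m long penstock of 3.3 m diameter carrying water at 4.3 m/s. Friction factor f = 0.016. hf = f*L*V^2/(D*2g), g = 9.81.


hf = 0.016 * 3102 * 4.3^2 / (3.3 * 2 * 9.81) = 14.1738 m


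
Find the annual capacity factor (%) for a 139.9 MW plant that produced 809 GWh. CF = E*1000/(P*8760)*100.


CF = 809 * 1000 / (139.9 * 8760) * 100 = 66.0126 %


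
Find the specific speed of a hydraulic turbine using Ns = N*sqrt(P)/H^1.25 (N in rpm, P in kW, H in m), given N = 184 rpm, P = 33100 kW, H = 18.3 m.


Ns = 184 * 33100^0.5 / 18.3^1.25 = 884.4391


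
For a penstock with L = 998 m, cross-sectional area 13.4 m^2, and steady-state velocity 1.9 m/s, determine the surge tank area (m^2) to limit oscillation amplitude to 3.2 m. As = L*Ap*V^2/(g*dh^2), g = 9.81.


As = 998 * 13.4 * 1.9^2 / (9.81 * 3.2^2) = 480.5887 m^2


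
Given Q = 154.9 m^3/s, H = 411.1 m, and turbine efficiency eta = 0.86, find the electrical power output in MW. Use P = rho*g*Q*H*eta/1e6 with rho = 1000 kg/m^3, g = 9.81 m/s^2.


P = 1000 * 9.81 * 154.9 * 411.1 * 0.86 / 1e6 = 537.2375 MW


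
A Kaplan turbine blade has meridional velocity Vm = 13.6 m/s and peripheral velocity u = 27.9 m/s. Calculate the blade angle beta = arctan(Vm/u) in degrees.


beta = arctan(13.6 / 27.9) = 25.9872 degrees


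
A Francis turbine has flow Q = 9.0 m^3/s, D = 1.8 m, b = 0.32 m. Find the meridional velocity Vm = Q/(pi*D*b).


Vm = 9.0 / (pi * 1.8 * 0.32) = 4.9736 m/s


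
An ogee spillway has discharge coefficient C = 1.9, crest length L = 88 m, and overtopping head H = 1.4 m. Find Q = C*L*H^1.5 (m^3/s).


Q = 1.9 * 88 * 1.4^1.5 = 276.9672 m^3/s


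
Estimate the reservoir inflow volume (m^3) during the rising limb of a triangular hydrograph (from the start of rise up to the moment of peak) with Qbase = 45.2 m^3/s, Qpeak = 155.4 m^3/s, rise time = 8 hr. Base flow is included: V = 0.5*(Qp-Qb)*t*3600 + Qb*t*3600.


V = 0.5*(155.4 - 45.2)*8*3600 + 45.2*8*3600 = 2.8886e+06 m^3


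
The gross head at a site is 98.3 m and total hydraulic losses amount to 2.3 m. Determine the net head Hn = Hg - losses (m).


Hn = 98.3 - 2.3 = 96.0000 m


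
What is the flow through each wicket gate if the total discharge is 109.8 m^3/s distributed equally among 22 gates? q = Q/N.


q = 109.8 / 22 = 4.9909 m^3/s


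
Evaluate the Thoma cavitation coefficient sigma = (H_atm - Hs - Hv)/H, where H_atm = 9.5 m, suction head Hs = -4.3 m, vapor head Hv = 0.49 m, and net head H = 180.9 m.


sigma = (9.5 - (-4.3) - 0.49) / 180.9 = 0.0736


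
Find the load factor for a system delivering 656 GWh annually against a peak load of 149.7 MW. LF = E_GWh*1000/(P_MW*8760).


LF = 656 * 1000 / (149.7 * 8760) = 0.5002


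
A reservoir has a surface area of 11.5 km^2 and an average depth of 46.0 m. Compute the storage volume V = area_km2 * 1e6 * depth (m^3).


V = 11.5 * 1e6 * 46.0 = 5.2900e+08 m^3


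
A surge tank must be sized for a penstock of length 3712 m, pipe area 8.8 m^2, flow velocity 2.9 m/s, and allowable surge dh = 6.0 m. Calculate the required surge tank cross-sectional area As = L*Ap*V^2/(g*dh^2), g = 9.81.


As = 3712 * 8.8 * 2.9^2 / (9.81 * 6.0^2) = 777.8845 m^2


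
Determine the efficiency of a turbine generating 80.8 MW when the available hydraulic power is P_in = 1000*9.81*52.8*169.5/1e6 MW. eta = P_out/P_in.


P_in = 1000 * 9.81 * 52.8 * 169.5 / 1e6 = 87.7956 MW
eta = 80.8 / 87.7956 = 0.9203


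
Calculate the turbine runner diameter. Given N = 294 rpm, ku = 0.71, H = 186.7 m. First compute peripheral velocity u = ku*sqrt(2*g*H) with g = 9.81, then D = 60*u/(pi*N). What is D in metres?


u = 0.71 * sqrt(2*9.81*186.7) = 42.9715 m/s
D = 60 * 42.9715 / (pi * 294) = 2.7915 m


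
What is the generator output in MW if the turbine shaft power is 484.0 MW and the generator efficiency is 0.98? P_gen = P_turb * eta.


P_gen = 484.0 * 0.98 = 474.3200 MW


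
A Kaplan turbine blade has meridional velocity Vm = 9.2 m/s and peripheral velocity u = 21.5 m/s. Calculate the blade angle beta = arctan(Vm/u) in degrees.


beta = arctan(9.2 / 21.5) = 23.1664 degrees


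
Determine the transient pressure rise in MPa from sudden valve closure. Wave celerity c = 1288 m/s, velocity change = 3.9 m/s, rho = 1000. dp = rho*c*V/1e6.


dp = 1000 * 1288 * 3.9 / 1e6 = 5.0232 MPa


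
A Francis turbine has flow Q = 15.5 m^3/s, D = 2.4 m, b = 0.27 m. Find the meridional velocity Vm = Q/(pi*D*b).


Vm = 15.5 / (pi * 2.4 * 0.27) = 7.6139 m/s


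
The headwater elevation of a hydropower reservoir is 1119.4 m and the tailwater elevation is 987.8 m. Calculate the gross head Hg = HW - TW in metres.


Hg = 1119.4 - 987.8 = 131.6000 m


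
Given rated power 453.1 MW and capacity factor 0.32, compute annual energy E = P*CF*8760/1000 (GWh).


E = 453.1 * 0.32 * 8760 / 1000 = 1270.1299 GWh


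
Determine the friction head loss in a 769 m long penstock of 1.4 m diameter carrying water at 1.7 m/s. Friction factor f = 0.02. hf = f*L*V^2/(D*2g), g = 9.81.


hf = 0.02 * 769 * 1.7^2 / (1.4 * 2 * 9.81) = 1.6182 m


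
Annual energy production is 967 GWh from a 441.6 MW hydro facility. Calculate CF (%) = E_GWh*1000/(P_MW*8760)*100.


CF = 967 * 1000 / (441.6 * 8760) * 100 = 24.9973 %


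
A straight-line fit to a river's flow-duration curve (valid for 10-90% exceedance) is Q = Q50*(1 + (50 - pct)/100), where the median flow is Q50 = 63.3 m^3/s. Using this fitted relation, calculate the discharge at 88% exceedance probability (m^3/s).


Q = 63.3 * (1 + (50 - 88)/100) = 39.2460 m^3/s


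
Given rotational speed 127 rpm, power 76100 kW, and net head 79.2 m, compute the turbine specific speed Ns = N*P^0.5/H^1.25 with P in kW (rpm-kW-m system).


Ns = 127 * 76100^0.5 / 79.2^1.25 = 148.2824


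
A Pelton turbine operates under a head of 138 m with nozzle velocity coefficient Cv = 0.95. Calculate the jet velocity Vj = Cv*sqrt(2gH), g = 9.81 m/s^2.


Vj = 0.95 * sqrt(2*9.81*138) = 49.4325 m/s


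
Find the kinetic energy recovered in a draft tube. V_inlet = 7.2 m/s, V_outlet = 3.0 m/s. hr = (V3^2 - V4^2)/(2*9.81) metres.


hr = (7.2^2 - 3.0^2) / (2*9.81) = 2.1835 m


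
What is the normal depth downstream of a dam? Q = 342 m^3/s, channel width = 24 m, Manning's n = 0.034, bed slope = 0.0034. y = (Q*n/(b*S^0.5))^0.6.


y = (342 * 0.034 / (24 * 0.0034^0.5))^0.6 = 3.5623 m


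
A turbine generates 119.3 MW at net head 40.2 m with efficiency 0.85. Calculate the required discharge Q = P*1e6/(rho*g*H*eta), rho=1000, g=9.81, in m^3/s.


Q = 119.3 * 1e6 / (1000 * 9.81 * 40.2 * 0.85) = 355.8987 m^3/s


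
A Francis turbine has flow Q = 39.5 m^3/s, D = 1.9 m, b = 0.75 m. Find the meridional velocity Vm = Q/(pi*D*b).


Vm = 39.5 / (pi * 1.9 * 0.75) = 8.8233 m/s


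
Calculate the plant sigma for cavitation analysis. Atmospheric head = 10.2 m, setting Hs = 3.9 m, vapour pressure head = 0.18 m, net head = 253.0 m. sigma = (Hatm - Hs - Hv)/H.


sigma = (10.2 - 3.9 - 0.18) / 253.0 = 0.0242


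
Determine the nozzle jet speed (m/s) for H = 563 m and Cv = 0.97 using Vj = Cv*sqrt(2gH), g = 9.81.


Vj = 0.97 * sqrt(2*9.81*563) = 101.9472 m/s


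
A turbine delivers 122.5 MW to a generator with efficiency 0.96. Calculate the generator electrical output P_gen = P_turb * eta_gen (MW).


P_gen = 122.5 * 0.96 = 117.6000 MW


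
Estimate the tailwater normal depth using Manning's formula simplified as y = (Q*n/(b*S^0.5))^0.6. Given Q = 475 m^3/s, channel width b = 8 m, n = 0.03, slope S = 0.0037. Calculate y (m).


y = (475 * 0.03 / (8 * 0.0037^0.5))^0.6 = 7.5853 m


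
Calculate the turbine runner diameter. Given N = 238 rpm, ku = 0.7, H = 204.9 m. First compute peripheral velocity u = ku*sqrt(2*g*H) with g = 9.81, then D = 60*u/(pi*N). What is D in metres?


u = 0.7 * sqrt(2*9.81*204.9) = 44.3832 m/s
D = 60 * 44.3832 / (pi * 238) = 3.5616 m


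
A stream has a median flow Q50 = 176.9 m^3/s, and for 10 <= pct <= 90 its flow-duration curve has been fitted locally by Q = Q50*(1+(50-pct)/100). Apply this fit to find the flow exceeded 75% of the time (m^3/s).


Q = 176.9 * (1 + (50 - 75)/100) = 132.6750 m^3/s


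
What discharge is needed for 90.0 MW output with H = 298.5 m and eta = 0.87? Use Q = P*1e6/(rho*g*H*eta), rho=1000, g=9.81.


Q = 90.0 * 1e6 / (1000 * 9.81 * 298.5 * 0.87) = 35.3273 m^3/s


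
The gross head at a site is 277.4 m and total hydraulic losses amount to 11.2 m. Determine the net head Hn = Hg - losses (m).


Hn = 277.4 - 11.2 = 266.2000 m


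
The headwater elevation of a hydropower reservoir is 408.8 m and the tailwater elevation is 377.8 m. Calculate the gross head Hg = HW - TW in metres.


Hg = 408.8 - 377.8 = 31.0000 m


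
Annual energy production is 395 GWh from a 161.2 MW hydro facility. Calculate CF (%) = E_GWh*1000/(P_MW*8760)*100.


CF = 395 * 1000 / (161.2 * 8760) * 100 = 27.9723 %


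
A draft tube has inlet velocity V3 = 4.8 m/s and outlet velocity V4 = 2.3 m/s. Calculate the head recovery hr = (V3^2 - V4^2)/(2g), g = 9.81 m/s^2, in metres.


hr = (4.8^2 - 2.3^2) / (2*9.81) = 0.9047 m


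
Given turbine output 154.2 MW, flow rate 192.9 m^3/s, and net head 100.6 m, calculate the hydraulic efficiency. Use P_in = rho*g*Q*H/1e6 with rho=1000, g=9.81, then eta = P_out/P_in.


P_in = 1000 * 9.81 * 192.9 * 100.6 / 1e6 = 190.3703 MW
eta = 154.2 / 190.3703 = 0.8100


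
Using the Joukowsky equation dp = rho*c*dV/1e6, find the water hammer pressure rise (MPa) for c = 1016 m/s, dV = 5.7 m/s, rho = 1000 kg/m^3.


dp = 1000 * 1016 * 5.7 / 1e6 = 5.7912 MPa


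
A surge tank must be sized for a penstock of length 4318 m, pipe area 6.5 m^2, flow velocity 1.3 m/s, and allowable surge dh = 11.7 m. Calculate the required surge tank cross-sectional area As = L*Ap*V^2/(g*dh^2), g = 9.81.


As = 4318 * 6.5 * 1.3^2 / (9.81 * 11.7^2) = 35.3217 m^2


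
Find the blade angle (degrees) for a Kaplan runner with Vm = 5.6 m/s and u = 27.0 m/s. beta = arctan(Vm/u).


beta = arctan(5.6 / 27.0) = 11.7174 degrees


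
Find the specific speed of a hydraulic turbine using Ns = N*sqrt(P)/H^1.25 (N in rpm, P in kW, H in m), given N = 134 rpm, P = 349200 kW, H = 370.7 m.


Ns = 134 * 349200^0.5 / 370.7^1.25 = 48.6815


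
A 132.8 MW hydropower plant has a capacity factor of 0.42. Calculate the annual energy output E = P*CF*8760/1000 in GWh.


E = 132.8 * 0.42 * 8760 / 1000 = 488.5978 GWh


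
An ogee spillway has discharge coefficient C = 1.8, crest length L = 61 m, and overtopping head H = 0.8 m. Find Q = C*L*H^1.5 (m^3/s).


Q = 1.8 * 61 * 0.8^1.5 = 78.5665 m^3/s


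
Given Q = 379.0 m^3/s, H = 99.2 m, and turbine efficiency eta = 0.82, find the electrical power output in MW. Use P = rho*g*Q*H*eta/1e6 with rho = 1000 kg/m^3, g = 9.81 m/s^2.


P = 1000 * 9.81 * 379.0 * 99.2 * 0.82 / 1e6 = 302.4362 MW


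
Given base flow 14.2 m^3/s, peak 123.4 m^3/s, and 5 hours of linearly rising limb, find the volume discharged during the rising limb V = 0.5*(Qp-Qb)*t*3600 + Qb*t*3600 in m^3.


V = 0.5*(123.4 - 14.2)*5*3600 + 14.2*5*3600 = 1.2384e+06 m^3


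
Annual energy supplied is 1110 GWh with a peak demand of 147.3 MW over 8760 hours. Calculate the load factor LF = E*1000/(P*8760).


LF = 1110 * 1000 / (147.3 * 8760) = 0.8602


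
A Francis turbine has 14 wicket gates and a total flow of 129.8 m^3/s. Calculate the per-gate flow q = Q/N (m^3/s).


q = 129.8 / 14 = 9.2714 m^3/s


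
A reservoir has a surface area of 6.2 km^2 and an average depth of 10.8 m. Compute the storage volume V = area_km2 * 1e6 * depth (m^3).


V = 6.2 * 1e6 * 10.8 = 6.6960e+07 m^3


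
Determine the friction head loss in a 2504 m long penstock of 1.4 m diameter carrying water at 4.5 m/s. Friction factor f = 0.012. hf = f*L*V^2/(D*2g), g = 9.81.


hf = 0.012 * 2504 * 4.5^2 / (1.4 * 2 * 9.81) = 22.1520 m


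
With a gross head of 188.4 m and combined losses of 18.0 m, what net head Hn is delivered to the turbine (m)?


Hn = 188.4 - 18.0 = 170.4000 m


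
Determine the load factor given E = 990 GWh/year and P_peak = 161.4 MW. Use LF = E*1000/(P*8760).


LF = 990 * 1000 / (161.4 * 8760) = 0.7002


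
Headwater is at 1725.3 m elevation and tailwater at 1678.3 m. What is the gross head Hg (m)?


Hg = 1725.3 - 1678.3 = 47.0000 m


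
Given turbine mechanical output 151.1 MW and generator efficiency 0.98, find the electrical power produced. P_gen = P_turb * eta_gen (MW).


P_gen = 151.1 * 0.98 = 148.0780 MW


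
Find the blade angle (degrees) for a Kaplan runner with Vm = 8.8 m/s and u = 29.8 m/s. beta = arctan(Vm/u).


beta = arctan(8.8 / 29.8) = 16.4520 degrees


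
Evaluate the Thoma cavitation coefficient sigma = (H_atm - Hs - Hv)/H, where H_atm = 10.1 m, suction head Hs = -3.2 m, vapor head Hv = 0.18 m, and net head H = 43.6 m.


sigma = (10.1 - (-3.2) - 0.18) / 43.6 = 0.3009


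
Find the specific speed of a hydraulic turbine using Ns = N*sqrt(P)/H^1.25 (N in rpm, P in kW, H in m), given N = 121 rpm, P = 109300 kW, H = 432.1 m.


Ns = 121 * 109300^0.5 / 432.1^1.25 = 20.3056


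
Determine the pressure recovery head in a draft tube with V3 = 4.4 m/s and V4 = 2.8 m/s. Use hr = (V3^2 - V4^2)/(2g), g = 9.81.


hr = (4.4^2 - 2.8^2) / (2*9.81) = 0.5872 m


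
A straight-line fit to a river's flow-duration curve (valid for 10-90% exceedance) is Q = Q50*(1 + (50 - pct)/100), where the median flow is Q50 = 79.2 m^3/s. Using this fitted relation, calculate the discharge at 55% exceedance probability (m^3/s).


Q = 79.2 * (1 + (50 - 55)/100) = 75.2400 m^3/s


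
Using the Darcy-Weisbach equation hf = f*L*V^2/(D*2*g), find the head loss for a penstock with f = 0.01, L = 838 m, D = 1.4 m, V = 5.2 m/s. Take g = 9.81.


hf = 0.01 * 838 * 5.2^2 / (1.4 * 2 * 9.81) = 8.2494 m


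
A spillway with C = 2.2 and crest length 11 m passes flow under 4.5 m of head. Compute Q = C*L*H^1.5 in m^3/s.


Q = 2.2 * 11 * 4.5^1.5 = 231.0118 m^3/s


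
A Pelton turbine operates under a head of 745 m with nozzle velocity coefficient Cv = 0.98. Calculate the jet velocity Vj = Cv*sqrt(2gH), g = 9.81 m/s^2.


Vj = 0.98 * sqrt(2*9.81*745) = 118.4824 m/s


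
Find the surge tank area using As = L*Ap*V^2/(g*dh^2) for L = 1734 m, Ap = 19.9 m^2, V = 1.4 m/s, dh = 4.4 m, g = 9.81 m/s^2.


As = 1734 * 19.9 * 1.4^2 / (9.81 * 4.4^2) = 356.1098 m^2


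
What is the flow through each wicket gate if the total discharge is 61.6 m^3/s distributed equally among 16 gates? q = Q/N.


q = 61.6 / 16 = 3.8500 m^3/s


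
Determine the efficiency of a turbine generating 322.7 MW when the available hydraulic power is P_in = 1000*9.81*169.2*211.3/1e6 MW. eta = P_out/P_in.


P_in = 1000 * 9.81 * 169.2 * 211.3 / 1e6 = 350.7267 MW
eta = 322.7 / 350.7267 = 0.9201


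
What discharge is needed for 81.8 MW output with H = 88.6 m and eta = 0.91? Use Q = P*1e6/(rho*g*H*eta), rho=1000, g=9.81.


Q = 81.8 * 1e6 / (1000 * 9.81 * 88.6 * 0.91) = 103.4211 m^3/s


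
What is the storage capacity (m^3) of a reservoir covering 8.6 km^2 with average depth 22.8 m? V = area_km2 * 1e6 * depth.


V = 8.6 * 1e6 * 22.8 = 1.9608e+08 m^3


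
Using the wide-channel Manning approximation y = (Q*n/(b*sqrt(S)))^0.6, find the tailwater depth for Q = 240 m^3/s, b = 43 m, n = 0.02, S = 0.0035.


y = (240 * 0.02 / (43 * 0.0035^0.5))^0.6 = 1.4637 m


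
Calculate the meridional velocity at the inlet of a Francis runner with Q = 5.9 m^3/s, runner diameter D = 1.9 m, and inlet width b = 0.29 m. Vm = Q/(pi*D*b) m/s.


Vm = 5.9 / (pi * 1.9 * 0.29) = 3.4084 m/s


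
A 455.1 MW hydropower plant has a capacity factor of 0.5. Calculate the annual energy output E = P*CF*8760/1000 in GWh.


E = 455.1 * 0.5 * 8760 / 1000 = 1993.3380 GWh


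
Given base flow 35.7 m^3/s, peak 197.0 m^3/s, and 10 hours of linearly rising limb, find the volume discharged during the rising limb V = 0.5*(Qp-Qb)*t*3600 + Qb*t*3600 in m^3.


V = 0.5*(197.0 - 35.7)*10*3600 + 35.7*10*3600 = 4.1886e+06 m^3


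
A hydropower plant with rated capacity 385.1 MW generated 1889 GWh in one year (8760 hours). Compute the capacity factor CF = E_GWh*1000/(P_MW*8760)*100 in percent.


CF = 1889 * 1000 / (385.1 * 8760) * 100 = 55.9957 %


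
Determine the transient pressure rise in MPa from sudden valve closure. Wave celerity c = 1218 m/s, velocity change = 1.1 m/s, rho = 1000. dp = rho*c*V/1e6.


dp = 1000 * 1218 * 1.1 / 1e6 = 1.3398 MPa


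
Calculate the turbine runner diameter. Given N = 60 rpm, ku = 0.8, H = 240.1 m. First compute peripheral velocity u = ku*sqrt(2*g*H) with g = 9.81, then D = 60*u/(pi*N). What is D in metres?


u = 0.8 * sqrt(2*9.81*240.1) = 54.9080 m/s
D = 60 * 54.9080 / (pi * 60) = 17.4778 m


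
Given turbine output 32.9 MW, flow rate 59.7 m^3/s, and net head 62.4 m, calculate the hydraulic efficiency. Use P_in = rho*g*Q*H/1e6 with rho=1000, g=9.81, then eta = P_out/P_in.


P_in = 1000 * 9.81 * 59.7 * 62.4 / 1e6 = 36.5450 MW
eta = 32.9 / 36.5450 = 0.9003


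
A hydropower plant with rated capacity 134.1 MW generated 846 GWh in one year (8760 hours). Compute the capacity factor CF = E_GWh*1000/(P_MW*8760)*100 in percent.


CF = 846 * 1000 / (134.1 * 8760) * 100 = 72.0174 %


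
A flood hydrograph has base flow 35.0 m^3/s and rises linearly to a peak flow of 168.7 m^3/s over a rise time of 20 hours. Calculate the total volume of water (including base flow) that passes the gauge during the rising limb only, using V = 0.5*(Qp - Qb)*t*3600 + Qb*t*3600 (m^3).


V = 0.5*(168.7 - 35.0)*20*3600 + 35.0*20*3600 = 7.3332e+06 m^3


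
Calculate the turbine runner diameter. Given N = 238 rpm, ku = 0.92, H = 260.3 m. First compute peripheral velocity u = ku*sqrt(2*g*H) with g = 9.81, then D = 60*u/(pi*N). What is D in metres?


u = 0.92 * sqrt(2*9.81*260.3) = 65.7468 m/s
D = 60 * 65.7468 / (pi * 238) = 5.2759 m


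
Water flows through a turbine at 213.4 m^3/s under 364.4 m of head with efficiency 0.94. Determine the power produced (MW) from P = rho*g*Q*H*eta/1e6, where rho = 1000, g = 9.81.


P = 1000 * 9.81 * 213.4 * 364.4 * 0.94 / 1e6 = 717.0834 MW


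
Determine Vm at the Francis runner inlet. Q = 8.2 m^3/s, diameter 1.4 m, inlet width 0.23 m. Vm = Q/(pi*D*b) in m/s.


Vm = 8.2 / (pi * 1.4 * 0.23) = 8.1060 m/s


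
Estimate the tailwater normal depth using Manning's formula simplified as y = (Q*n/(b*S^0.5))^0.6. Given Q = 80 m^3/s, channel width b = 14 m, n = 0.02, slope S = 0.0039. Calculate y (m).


y = (80 * 0.02 / (14 * 0.0039^0.5))^0.6 = 1.4371 m


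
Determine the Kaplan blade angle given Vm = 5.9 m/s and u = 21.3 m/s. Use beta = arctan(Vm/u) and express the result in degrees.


beta = arctan(5.9 / 21.3) = 15.4825 degrees


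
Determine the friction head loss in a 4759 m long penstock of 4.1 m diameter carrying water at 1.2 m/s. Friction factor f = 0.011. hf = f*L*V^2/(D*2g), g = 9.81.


hf = 0.011 * 4759 * 1.2^2 / (4.1 * 2 * 9.81) = 0.9371 m


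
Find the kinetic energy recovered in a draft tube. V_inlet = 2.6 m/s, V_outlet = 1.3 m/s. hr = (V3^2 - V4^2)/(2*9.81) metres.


hr = (2.6^2 - 1.3^2) / (2*9.81) = 0.2584 m


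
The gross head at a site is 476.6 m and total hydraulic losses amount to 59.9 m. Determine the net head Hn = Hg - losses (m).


Hn = 476.6 - 59.9 = 416.7000 m


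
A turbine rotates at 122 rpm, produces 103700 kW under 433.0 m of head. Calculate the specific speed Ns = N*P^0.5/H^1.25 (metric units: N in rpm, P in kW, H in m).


Ns = 122 * 103700^0.5 / 433.0^1.25 = 19.8902


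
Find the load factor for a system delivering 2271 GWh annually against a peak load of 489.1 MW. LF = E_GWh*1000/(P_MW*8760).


LF = 2271 * 1000 / (489.1 * 8760) = 0.5300


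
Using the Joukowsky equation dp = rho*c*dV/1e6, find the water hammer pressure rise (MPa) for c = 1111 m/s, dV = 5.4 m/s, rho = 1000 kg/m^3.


dp = 1000 * 1111 * 5.4 / 1e6 = 5.9994 MPa


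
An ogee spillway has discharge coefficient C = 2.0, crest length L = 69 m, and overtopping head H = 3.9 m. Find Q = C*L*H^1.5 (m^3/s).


Q = 2.0 * 69 * 3.9^1.5 = 1062.8598 m^3/s


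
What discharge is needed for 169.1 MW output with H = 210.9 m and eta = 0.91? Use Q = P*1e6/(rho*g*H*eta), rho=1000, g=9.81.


Q = 169.1 * 1e6 / (1000 * 9.81 * 210.9 * 0.91) = 89.8166 m^3/s


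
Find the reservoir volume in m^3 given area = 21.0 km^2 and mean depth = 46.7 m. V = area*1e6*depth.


V = 21.0 * 1e6 * 46.7 = 9.8070e+08 m^3


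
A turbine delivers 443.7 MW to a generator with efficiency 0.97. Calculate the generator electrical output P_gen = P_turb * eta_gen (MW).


P_gen = 443.7 * 0.97 = 430.3890 MW


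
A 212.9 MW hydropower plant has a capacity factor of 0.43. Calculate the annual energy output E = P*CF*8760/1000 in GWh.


E = 212.9 * 0.43 * 8760 / 1000 = 801.9517 GWh


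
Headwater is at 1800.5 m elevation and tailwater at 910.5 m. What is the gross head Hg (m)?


Hg = 1800.5 - 910.5 = 890.0000 m


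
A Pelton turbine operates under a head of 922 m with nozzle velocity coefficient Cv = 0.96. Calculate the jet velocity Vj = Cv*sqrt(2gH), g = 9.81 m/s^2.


Vj = 0.96 * sqrt(2*9.81*922) = 129.1178 m/s


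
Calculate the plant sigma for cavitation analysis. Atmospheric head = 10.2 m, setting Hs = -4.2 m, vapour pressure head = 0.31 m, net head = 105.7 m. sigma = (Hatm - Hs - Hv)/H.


sigma = (10.2 - (-4.2) - 0.31) / 105.7 = 0.1333


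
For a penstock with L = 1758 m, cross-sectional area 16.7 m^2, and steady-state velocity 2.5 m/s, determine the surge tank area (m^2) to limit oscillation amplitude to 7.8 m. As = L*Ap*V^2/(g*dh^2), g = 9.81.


As = 1758 * 16.7 * 2.5^2 / (9.81 * 7.8^2) = 307.4377 m^2


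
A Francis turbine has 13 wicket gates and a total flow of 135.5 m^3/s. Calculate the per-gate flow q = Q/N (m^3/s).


q = 135.5 / 13 = 10.4231 m^3/s


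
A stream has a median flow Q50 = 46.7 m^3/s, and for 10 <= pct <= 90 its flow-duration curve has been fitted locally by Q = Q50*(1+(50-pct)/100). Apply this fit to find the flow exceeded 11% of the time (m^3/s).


Q = 46.7 * (1 + (50 - 11)/100) = 64.9130 m^3/s


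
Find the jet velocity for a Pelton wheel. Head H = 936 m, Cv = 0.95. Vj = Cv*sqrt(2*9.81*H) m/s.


Vj = 0.95 * sqrt(2*9.81*936) = 128.7393 m/s


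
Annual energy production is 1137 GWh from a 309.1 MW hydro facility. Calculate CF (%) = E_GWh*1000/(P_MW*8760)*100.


CF = 1137 * 1000 / (309.1 * 8760) * 100 = 41.9911 %


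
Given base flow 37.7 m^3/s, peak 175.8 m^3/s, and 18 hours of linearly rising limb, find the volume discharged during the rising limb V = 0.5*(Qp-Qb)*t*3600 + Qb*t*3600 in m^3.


V = 0.5*(175.8 - 37.7)*18*3600 + 37.7*18*3600 = 6.9174e+06 m^3


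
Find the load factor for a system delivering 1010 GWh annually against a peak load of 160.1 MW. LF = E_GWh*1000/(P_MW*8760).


LF = 1010 * 1000 / (160.1 * 8760) = 0.7202


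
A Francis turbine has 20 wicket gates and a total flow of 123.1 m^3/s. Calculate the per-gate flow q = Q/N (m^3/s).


q = 123.1 / 20 = 6.1550 m^3/s


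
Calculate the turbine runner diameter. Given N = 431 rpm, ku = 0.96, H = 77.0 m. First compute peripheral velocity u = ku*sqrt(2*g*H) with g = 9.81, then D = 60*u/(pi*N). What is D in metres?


u = 0.96 * sqrt(2*9.81*77.0) = 37.3135 m/s
D = 60 * 37.3135 / (pi * 431) = 1.6534 m


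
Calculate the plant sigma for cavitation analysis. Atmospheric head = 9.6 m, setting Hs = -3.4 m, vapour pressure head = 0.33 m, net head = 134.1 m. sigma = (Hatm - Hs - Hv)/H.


sigma = (9.6 - (-3.4) - 0.33) / 134.1 = 0.0945


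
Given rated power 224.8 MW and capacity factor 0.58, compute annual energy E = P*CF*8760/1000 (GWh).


E = 224.8 * 0.58 * 8760 / 1000 = 1142.1638 GWh


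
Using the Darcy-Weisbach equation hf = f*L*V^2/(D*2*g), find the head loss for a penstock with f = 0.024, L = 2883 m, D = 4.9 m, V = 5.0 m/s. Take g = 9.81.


hf = 0.024 * 2883 * 5.0^2 / (4.9 * 2 * 9.81) = 17.9929 m


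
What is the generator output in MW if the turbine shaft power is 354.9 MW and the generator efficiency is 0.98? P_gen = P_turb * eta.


P_gen = 354.9 * 0.98 = 347.8020 MW


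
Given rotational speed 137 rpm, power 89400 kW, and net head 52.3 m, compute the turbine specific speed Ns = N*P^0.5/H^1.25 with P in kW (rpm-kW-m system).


Ns = 137 * 89400^0.5 / 52.3^1.25 = 291.2475


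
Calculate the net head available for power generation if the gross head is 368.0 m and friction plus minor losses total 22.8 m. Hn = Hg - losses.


Hn = 368.0 - 22.8 = 345.2000 m


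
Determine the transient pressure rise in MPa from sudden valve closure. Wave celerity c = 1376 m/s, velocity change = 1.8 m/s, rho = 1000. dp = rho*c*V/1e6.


dp = 1000 * 1376 * 1.8 / 1e6 = 2.4768 MPa


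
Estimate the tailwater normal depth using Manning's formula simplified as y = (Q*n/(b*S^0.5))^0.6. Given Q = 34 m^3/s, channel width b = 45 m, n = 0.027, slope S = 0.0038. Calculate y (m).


y = (34 * 0.027 / (45 * 0.0038^0.5))^0.6 = 0.5150 m


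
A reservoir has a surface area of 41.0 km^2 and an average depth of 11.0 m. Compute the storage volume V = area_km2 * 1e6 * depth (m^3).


V = 41.0 * 1e6 * 11.0 = 4.5100e+08 m^3


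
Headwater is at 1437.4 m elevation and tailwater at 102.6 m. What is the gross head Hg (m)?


Hg = 1437.4 - 102.6 = 1334.8000 m


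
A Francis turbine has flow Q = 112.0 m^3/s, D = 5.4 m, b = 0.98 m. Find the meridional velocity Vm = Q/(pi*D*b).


Vm = 112.0 / (pi * 5.4 * 0.98) = 6.7367 m/s


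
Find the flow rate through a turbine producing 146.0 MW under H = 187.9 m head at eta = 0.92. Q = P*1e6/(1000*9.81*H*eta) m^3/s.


Q = 146.0 * 1e6 / (1000 * 9.81 * 187.9 * 0.92) = 86.0933 m^3/s


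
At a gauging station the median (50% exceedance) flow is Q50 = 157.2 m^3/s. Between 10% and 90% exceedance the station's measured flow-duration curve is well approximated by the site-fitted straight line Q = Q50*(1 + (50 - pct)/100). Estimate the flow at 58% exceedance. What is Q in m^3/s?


Q = 157.2 * (1 + (50 - 58)/100) = 144.6240 m^3/s


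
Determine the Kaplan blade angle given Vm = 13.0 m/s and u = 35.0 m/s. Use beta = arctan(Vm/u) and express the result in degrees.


beta = arctan(13.0 / 35.0) = 20.3764 degrees


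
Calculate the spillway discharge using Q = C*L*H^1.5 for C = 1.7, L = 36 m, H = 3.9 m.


Q = 1.7 * 36 * 3.9^1.5 = 471.3552 m^3/s


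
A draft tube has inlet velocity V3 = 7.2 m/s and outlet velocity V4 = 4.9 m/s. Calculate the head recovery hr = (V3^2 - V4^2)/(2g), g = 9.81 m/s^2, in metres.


hr = (7.2^2 - 4.9^2) / (2*9.81) = 1.4185 m


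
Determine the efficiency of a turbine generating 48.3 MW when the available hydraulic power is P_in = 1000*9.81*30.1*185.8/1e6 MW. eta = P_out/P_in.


P_in = 1000 * 9.81 * 30.1 * 185.8 / 1e6 = 54.8632 MW
eta = 48.3 / 54.8632 = 0.8804


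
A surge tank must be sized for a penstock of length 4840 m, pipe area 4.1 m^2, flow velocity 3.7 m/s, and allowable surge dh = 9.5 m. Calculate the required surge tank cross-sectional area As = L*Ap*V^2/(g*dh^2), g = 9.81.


As = 4840 * 4.1 * 3.7^2 / (9.81 * 9.5^2) = 306.8432 m^2


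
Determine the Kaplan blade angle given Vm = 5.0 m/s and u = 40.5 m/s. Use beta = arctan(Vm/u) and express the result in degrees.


beta = arctan(5.0 / 40.5) = 7.0379 degrees


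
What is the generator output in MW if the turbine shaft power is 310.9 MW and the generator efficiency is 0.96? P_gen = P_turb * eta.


P_gen = 310.9 * 0.96 = 298.4640 MW


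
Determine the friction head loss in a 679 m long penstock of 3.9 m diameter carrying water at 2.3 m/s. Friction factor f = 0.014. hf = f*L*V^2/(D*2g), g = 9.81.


hf = 0.014 * 679 * 2.3^2 / (3.9 * 2 * 9.81) = 0.6572 m
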